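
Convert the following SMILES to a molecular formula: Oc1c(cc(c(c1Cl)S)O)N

C6H6ClNO2S

Heavy atoms from the SMILES: 6 C, 1 Cl, 1 N, 2 O, 1 S.
Implicit hydrogens by atom environment:
  5 × C (aromatic): no H
  2 × O: 1 H each → 2
  1 × C (aromatic): 1 H
  1 × Cl: no H
  1 × N: 2 H
  1 × S: 1 H
  Total hydrogens = 6.
Molecular formula: C6H6ClNO2S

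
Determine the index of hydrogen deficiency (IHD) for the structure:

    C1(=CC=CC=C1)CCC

4

Molecular formula from the SMILES: C9H12.
DoU = (2C + 2 + N − H − X)/2 = (2·9 + 2 + 0 − 12 − 0)/2 = 8/2 = 4.
(Structurally: 1 ring(s) + 3 π bond(s) = 4.)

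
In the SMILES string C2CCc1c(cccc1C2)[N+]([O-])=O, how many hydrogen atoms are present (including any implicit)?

11

Hydrogens are implicit in SMILES; fill each atom to its normal valence:
  4 × C: 2 H each → 8
  3 × C (aromatic): 1 H each → 3
  3 × C (aromatic): no H
  1 × N (charge +1): no H
  1 × O: no H
  1 × O (charge -1): no H
  Total hydrogens = 11.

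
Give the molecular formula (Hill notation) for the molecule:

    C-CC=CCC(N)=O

Heavy atoms from the SMILES: 6 C, 1 N, 1 O.
Implicit hydrogens by atom environment:
  2 × C: 2 H each → 4
  2 × C: 1 H each → 2
  1 × C: 3 H
  1 × C: no H
  1 × N: 2 H
  1 × O: no H
  Total hydrogens = 11.
Molecular formula: C6H11NO

C6H11NO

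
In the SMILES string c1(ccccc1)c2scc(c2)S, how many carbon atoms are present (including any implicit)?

10

The symbol for carbon appears 10 times in the SMILES. Lowercase c denotes aromatic carbon and counts toward C.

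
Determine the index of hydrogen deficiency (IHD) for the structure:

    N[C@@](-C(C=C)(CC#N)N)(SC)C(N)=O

Molecular formula from the SMILES: C8H14N4OS.
DoU = (2C + 2 + N − H − X)/2 = (2·8 + 2 + 4 − 14 − 0)/2 = 8/2 = 4.
(Structurally: 0 ring(s) + 4 π bond(s) = 4.)

4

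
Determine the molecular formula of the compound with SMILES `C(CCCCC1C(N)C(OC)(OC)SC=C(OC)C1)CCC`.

Heavy atoms from the SMILES: 17 C, 1 N, 3 O, 1 S.
Implicit hydrogens by atom environment:
  8 × C: 2 H each → 16
  4 × C: 3 H each → 12
  3 × C: 1 H each → 3
  3 × O: no H
  2 × C: no H
  1 × N: 2 H
  1 × S: no H
  Total hydrogens = 33.
Molecular formula: C17H33NO3S

C17H33NO3S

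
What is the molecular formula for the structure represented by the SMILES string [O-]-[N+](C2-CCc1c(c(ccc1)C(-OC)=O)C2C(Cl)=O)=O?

Heavy atoms from the SMILES: 13 C, 1 Cl, 1 N, 5 O.
Implicit hydrogens by atom environment:
  4 × O: no H
  3 × C (aromatic): 1 H each → 3
  3 × C (aromatic): no H
  2 × C: 2 H each → 4
  2 × C: 1 H each → 2
  2 × C: no H
  1 × C: 3 H
  1 × Cl: no H
  1 × N (charge +1): no H
  1 × O (charge -1): no H
  Total hydrogens = 12.
Molecular formula: C13H12ClNO5

C13H12ClNO5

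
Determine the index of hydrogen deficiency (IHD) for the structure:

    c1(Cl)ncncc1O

4

Molecular formula from the SMILES: C4H3ClN2O.
DoU = (2C + 2 + N − H − X)/2 = (2·4 + 2 + 2 − 3 − 1)/2 = 8/2 = 4.
(Structurally: 1 ring(s) + 3 π bond(s) = 4.)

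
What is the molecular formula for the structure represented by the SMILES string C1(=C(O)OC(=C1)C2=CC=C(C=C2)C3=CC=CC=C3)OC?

C17H14O3

Heavy atoms from the SMILES: 17 C, 3 O.
Implicit hydrogens by atom environment:
  10 × C (aromatic): 1 H each → 10
  6 × C (aromatic): no H
  1 × C: 3 H
  1 × O: 1 H
  1 × O (aromatic): no H
  1 × O: no H
  Total hydrogens = 14.
Molecular formula: C17H14O3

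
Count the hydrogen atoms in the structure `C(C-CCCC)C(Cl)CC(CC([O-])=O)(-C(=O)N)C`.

23

Hydrogens are implicit in SMILES; fill each atom to its normal valence:
  7 × C: 2 H each → 14
  3 × C: no H
  2 × C: 3 H each → 6
  2 × O: no H
  1 × C: 1 H
  1 × Cl: no H
  1 × N: 2 H
  1 × O (charge -1): no H
  Total hydrogens = 23.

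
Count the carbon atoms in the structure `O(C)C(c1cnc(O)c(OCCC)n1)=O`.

9

The symbol for carbon appears 9 times in the SMILES. Lowercase c denotes aromatic carbon and counts toward C.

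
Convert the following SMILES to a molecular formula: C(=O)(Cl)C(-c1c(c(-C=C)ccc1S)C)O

C11H11ClO2S

Heavy atoms from the SMILES: 11 C, 1 Cl, 2 O, 1 S.
Implicit hydrogens by atom environment:
  4 × C (aromatic): no H
  2 × C (aromatic): 1 H each → 2
  2 × C: 1 H each → 2
  1 × C: 3 H
  1 × C: 2 H
  1 × C: no H
  1 × Cl: no H
  1 × O: 1 H
  1 × O: no H
  1 × S: 1 H
  Total hydrogens = 11.
Molecular formula: C11H11ClO2S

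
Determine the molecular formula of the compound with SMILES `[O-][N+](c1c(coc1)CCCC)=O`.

Heavy atoms from the SMILES: 8 C, 1 N, 3 O.
Implicit hydrogens by atom environment:
  3 × C: 2 H each → 6
  2 × C (aromatic): 1 H each → 2
  2 × C (aromatic): no H
  1 × C: 3 H
  1 × N (charge +1): no H
  1 × O (aromatic): no H
  1 × O: no H
  1 × O (charge -1): no H
  Total hydrogens = 11.
Molecular formula: C8H11NO3

C8H11NO3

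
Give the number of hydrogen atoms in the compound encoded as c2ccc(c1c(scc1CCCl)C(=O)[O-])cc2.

Hydrogens are implicit in SMILES; fill each atom to its normal valence:
  6 × C (aromatic): 1 H each → 6
  4 × C (aromatic): no H
  2 × C: 2 H each → 4
  1 × C: no H
  1 × Cl: no H
  1 × O: no H
  1 × O (charge -1): no H
  1 × S (aromatic): no H
  Total hydrogens = 10.

10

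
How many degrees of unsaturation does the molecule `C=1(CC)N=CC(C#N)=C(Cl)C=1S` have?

Molecular formula from the SMILES: C8H7ClN2S.
DoU = (2C + 2 + N − H − X)/2 = (2·8 + 2 + 2 − 7 − 1)/2 = 12/2 = 6.
(Structurally: 1 ring(s) + 5 π bond(s) = 6.)

6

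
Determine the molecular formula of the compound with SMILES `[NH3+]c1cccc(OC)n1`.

C6H9N2O+

Heavy atoms from the SMILES: 6 C, 2 N, 1 O.
Implicit hydrogens by atom environment:
  3 × C (aromatic): 1 H each → 3
  2 × C (aromatic): no H
  1 × C: 3 H
  1 × N (charge +1): 3 H
  1 × N (aromatic): no H
  1 × O: no H
  Total hydrogens = 9.
Net charge +1.
Molecular formula: C6H9N2O+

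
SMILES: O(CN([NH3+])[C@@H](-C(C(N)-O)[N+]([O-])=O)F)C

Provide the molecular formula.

C5H14FN4O4+

Heavy atoms from the SMILES: 5 C, 1 F, 4 N, 4 O.
Implicit hydrogens by atom environment:
  3 × C: 1 H each → 3
  2 × O: no H
  1 × C: 3 H
  1 × C: 2 H
  1 × F: no H
  1 × N (charge +1): 3 H
  1 × N: 2 H
  1 × N: no H
  1 × N (charge +1): no H
  1 × O: 1 H
  1 × O (charge -1): no H
  Total hydrogens = 14.
Net charge +1.
Molecular formula: C5H14FN4O4+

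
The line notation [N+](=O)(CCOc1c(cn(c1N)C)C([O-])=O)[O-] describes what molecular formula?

Heavy atoms from the SMILES: 8 C, 3 N, 5 O.
Implicit hydrogens by atom environment:
  3 × C (aromatic): no H
  3 × O: no H
  2 × C: 2 H each → 4
  2 × O (charge -1): no H
  1 × C: 3 H
  1 × C (aromatic): 1 H
  1 × C: no H
  1 × N: 2 H
  1 × N (aromatic): no H
  1 × N (charge +1): no H
  Total hydrogens = 10.
Net charge -1.
Molecular formula: C8H10N3O5-

C8H10N3O5-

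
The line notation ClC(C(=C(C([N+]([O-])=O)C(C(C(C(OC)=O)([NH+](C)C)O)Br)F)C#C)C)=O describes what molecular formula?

Heavy atoms from the SMILES: 1 Br, 14 C, 1 Cl, 1 F, 2 N, 6 O.
Implicit hydrogens by atom environment:
  6 × C: no H
  4 × C: 3 H each → 12
  4 × C: 1 H each → 4
  4 × O: no H
  1 × Br: no H
  1 × Cl: no H
  1 × F: no H
  1 × N (charge +1): 1 H
  1 × N (charge +1): no H
  1 × O: 1 H
  1 × O (charge -1): no H
  Total hydrogens = 18.
Net charge +1.
Molecular formula: C14H18BrClFN2O6+

C14H18BrClFN2O6+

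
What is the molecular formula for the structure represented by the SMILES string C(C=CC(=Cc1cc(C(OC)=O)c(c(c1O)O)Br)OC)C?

C15H17BrO5

Heavy atoms from the SMILES: 1 Br, 15 C, 5 O.
Implicit hydrogens by atom environment:
  5 × C (aromatic): no H
  3 × C: 3 H each → 9
  3 × C: 1 H each → 3
  3 × O: no H
  2 × C: no H
  2 × O: 1 H each → 2
  1 × Br: no H
  1 × C: 2 H
  1 × C (aromatic): 1 H
  Total hydrogens = 17.
Molecular formula: C15H17BrO5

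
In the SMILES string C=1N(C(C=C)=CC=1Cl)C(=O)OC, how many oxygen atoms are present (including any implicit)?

The symbol for oxygen appears 2 times in the SMILES.

2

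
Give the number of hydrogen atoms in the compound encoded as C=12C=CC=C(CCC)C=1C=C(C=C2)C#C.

Hydrogens are implicit in SMILES; fill each atom to its normal valence:
  6 × C (aromatic): 1 H each → 6
  4 × C (aromatic): no H
  2 × C: 2 H each → 4
  1 × C: 3 H
  1 × C: 1 H
  1 × C: no H
  Total hydrogens = 14.

14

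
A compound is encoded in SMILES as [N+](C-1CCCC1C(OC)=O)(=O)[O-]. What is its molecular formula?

C7H11NO4

Heavy atoms from the SMILES: 7 C, 1 N, 4 O.
Implicit hydrogens by atom environment:
  3 × C: 2 H each → 6
  3 × O: no H
  2 × C: 1 H each → 2
  1 × C: 3 H
  1 × C: no H
  1 × N (charge +1): no H
  1 × O (charge -1): no H
  Total hydrogens = 11.
Molecular formula: C7H11NO4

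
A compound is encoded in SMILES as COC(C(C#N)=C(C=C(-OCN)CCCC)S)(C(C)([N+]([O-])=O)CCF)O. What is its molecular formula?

Heavy atoms from the SMILES: 16 C, 1 F, 3 N, 5 O, 1 S.
Implicit hydrogens by atom environment:
  6 × C: 2 H each → 12
  6 × C: no H
  3 × C: 3 H each → 9
  3 × O: no H
  1 × C: 1 H
  1 × F: no H
  1 × N: 2 H
  1 × N: no H
  1 × N (charge +1): no H
  1 × O: 1 H
  1 × O (charge -1): no H
  1 × S: 1 H
  Total hydrogens = 26.
Molecular formula: C16H26FN3O5S

C16H26FN3O5S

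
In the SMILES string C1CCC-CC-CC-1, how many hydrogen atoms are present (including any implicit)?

Hydrogens are implicit in SMILES; fill each atom to its normal valence:
  8 × C: 2 H each → 16
  Total hydrogens = 16.

16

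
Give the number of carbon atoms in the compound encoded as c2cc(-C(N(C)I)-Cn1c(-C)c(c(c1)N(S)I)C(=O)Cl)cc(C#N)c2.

16

The symbol for carbon appears 16 times in the SMILES. Lowercase c denotes aromatic carbon and counts toward C.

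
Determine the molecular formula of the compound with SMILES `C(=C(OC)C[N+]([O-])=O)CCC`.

C7H13NO3

Heavy atoms from the SMILES: 7 C, 1 N, 3 O.
Implicit hydrogens by atom environment:
  3 × C: 2 H each → 6
  2 × C: 3 H each → 6
  2 × O: no H
  1 × C: 1 H
  1 × C: no H
  1 × N (charge +1): no H
  1 × O (charge -1): no H
  Total hydrogens = 13.
Molecular formula: C7H13NO3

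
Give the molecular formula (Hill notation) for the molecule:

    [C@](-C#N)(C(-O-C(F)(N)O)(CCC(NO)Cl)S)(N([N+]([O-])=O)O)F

C7H12ClF2N5O6S

Heavy atoms from the SMILES: 7 C, 1 Cl, 2 F, 5 N, 6 O, 1 S.
Implicit hydrogens by atom environment:
  4 × C: no H
  3 × O: 1 H each → 3
  2 × C: 2 H each → 4
  2 × F: no H
  2 × N: no H
  2 × O: no H
  1 × C: 1 H
  1 × Cl: no H
  1 × N: 2 H
  1 × N: 1 H
  1 × N (charge +1): no H
  1 × O (charge -1): no H
  1 × S: 1 H
  Total hydrogens = 12.
Molecular formula: C7H12ClF2N5O6S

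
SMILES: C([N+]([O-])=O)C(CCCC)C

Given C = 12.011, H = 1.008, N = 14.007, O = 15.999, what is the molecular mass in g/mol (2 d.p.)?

145.20

Molecular formula: C7H15NO2.
M = 7×12.011 + 15×1.008 + 1×14.007 + 2×15.999 = 145.20 g/mol.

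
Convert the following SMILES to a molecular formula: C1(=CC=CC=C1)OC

Heavy atoms from the SMILES: 7 C, 1 O.
Implicit hydrogens by atom environment:
  5 × C (aromatic): 1 H each → 5
  1 × C: 3 H
  1 × C (aromatic): no H
  1 × O: no H
  Total hydrogens = 8.
Molecular formula: C7H8O

C7H8O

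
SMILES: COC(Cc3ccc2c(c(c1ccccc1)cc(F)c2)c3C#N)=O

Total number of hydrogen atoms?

Hydrogens are implicit in SMILES; fill each atom to its normal valence:
  9 × C (aromatic): 1 H each → 9
  7 × C (aromatic): no H
  2 × C: no H
  2 × O: no H
  1 × C: 3 H
  1 × C: 2 H
  1 × F: no H
  1 × N: no H
  Total hydrogens = 14.

14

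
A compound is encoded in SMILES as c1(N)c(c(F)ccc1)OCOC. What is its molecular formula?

C8H10FNO2

Heavy atoms from the SMILES: 8 C, 1 F, 1 N, 2 O.
Implicit hydrogens by atom environment:
  3 × C (aromatic): 1 H each → 3
  3 × C (aromatic): no H
  2 × O: no H
  1 × C: 3 H
  1 × C: 2 H
  1 × F: no H
  1 × N: 2 H
  Total hydrogens = 10.
Molecular formula: C8H10FNO2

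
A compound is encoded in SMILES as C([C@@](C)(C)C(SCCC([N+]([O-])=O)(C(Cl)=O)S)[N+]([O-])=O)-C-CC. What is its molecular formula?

C12H21ClN2O5S2

Heavy atoms from the SMILES: 12 C, 1 Cl, 2 N, 5 O, 2 S.
Implicit hydrogens by atom environment:
  5 × C: 2 H each → 10
  3 × C: 3 H each → 9
  3 × C: no H
  3 × O: no H
  2 × N (charge +1): no H
  2 × O (charge -1): no H
  1 × C: 1 H
  1 × Cl: no H
  1 × S: 1 H
  1 × S: no H
  Total hydrogens = 21.
Molecular formula: C12H21ClN2O5S2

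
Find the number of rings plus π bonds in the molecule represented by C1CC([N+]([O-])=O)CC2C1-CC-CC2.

Molecular formula from the SMILES: C10H17NO2.
DoU = (2C + 2 + N − H − X)/2 = (2·10 + 2 + 1 − 17 − 0)/2 = 6/2 = 3.
(Structurally: 2 ring(s) + 1 π bond(s) = 3.)

3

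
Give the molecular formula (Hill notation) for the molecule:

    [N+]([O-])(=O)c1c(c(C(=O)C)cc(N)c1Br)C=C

Heavy atoms from the SMILES: 1 Br, 10 C, 2 N, 3 O.
Implicit hydrogens by atom environment:
  5 × C (aromatic): no H
  2 × O: no H
  1 × Br: no H
  1 × C: 3 H
  1 × C: 2 H
  1 × C (aromatic): 1 H
  1 × C: 1 H
  1 × C: no H
  1 × N: 2 H
  1 × N (charge +1): no H
  1 × O (charge -1): no H
  Total hydrogens = 9.
Molecular formula: C10H9BrN2O3

C10H9BrN2O3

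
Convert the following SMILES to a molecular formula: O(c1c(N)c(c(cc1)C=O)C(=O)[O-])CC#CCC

C13H12NO4-

Heavy atoms from the SMILES: 13 C, 1 N, 4 O.
Implicit hydrogens by atom environment:
  4 × C (aromatic): no H
  3 × C: no H
  3 × O: no H
  2 × C: 2 H each → 4
  2 × C (aromatic): 1 H each → 2
  1 × C: 3 H
  1 × C: 1 H
  1 × N: 2 H
  1 × O (charge -1): no H
  Total hydrogens = 12.
Net charge -1.
Molecular formula: C13H12NO4-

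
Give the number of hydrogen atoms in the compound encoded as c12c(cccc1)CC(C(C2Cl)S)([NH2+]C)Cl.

14

Hydrogens are implicit in SMILES; fill each atom to its normal valence:
  4 × C (aromatic): 1 H each → 4
  2 × C: 1 H each → 2
  2 × C (aromatic): no H
  2 × Cl: no H
  1 × C: 3 H
  1 × C: 2 H
  1 × C: no H
  1 × N (charge +1): 2 H
  1 × S: 1 H
  Total hydrogens = 14.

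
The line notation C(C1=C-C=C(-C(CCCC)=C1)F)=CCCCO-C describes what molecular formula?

Heavy atoms from the SMILES: 16 C, 1 F, 1 O.
Implicit hydrogens by atom environment:
  6 × C: 2 H each → 12
  3 × C (aromatic): 1 H each → 3
  3 × C (aromatic): no H
  2 × C: 3 H each → 6
  2 × C: 1 H each → 2
  1 × F: no H
  1 × O: no H
  Total hydrogens = 23.
Molecular formula: C16H23FO

C16H23FO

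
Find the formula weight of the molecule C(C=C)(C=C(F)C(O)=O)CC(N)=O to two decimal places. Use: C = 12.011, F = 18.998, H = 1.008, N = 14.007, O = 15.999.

187.17

Molecular formula: C8H10FNO3.
M = 8×12.011 + 1×18.998 + 10×1.008 + 1×14.007 + 3×15.999 = 187.17 g/mol.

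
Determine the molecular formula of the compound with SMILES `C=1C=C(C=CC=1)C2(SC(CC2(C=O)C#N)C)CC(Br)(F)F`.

C15H14BrF2NOS

Heavy atoms from the SMILES: 1 Br, 15 C, 2 F, 1 N, 1 O, 1 S.
Implicit hydrogens by atom environment:
  5 × C (aromatic): 1 H each → 5
  4 × C: no H
  2 × C: 2 H each → 4
  2 × C: 1 H each → 2
  2 × F: no H
  1 × Br: no H
  1 × C: 3 H
  1 × C (aromatic): no H
  1 × N: no H
  1 × O: no H
  1 × S: no H
  Total hydrogens = 14.
Molecular formula: C15H14BrF2NOS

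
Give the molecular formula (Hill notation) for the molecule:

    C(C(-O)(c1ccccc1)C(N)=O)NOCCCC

Heavy atoms from the SMILES: 13 C, 2 N, 3 O.
Implicit hydrogens by atom environment:
  5 × C (aromatic): 1 H each → 5
  4 × C: 2 H each → 8
  2 × C: no H
  2 × O: no H
  1 × C: 3 H
  1 × C (aromatic): no H
  1 × N: 2 H
  1 × N: 1 H
  1 × O: 1 H
  Total hydrogens = 20.
Molecular formula: C13H20N2O3

C13H20N2O3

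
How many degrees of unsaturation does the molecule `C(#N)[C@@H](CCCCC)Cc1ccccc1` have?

6

Molecular formula from the SMILES: C14H19N.
DoU = (2C + 2 + N − H − X)/2 = (2·14 + 2 + 1 − 19 − 0)/2 = 12/2 = 6.
(Structurally: 1 ring(s) + 5 π bond(s) = 6.)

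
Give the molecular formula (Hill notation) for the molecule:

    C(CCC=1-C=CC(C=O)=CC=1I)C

C11H13IO

Heavy atoms from the SMILES: 11 C, 1 I, 1 O.
Implicit hydrogens by atom environment:
  3 × C: 2 H each → 6
  3 × C (aromatic): 1 H each → 3
  3 × C (aromatic): no H
  1 × C: 3 H
  1 × C: 1 H
  1 × I: no H
  1 × O: no H
  Total hydrogens = 13.
Molecular formula: C11H13IO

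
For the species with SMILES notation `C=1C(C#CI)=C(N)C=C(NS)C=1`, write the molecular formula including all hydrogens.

C8H7IN2S

Heavy atoms from the SMILES: 8 C, 1 I, 2 N, 1 S.
Implicit hydrogens by atom environment:
  3 × C (aromatic): 1 H each → 3
  3 × C (aromatic): no H
  2 × C: no H
  1 × I: no H
  1 × N: 2 H
  1 × N: 1 H
  1 × S: 1 H
  Total hydrogens = 7.
Molecular formula: C8H7IN2S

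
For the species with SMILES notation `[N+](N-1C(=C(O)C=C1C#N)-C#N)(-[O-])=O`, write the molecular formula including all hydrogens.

Heavy atoms from the SMILES: 6 C, 4 N, 3 O.
Implicit hydrogens by atom environment:
  3 × C (aromatic): no H
  2 × C: no H
  2 × N: no H
  1 × C (aromatic): 1 H
  1 × N (aromatic): no H
  1 × N (charge +1): no H
  1 × O: 1 H
  1 × O: no H
  1 × O (charge -1): no H
  Total hydrogens = 2.
Molecular formula: C6H2N4O3

C6H2N4O3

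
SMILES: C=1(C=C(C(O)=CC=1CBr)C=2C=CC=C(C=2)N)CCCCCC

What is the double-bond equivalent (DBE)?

Molecular formula from the SMILES: C19H24BrNO.
DoU = (2C + 2 + N − H − X)/2 = (2·19 + 2 + 1 − 24 − 1)/2 = 16/2 = 8.
(Structurally: 2 ring(s) + 6 π bond(s) = 8.)

8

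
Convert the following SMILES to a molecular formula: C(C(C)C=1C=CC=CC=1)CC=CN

C12H17N

Heavy atoms from the SMILES: 12 C, 1 N.
Implicit hydrogens by atom environment:
  5 × C (aromatic): 1 H each → 5
  3 × C: 1 H each → 3
  2 × C: 2 H each → 4
  1 × C: 3 H
  1 × C (aromatic): no H
  1 × N: 2 H
  Total hydrogens = 17.
Molecular formula: C12H17N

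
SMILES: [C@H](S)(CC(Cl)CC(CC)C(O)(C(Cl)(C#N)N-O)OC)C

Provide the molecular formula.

C12H22Cl2N2O3S

Heavy atoms from the SMILES: 12 C, 2 Cl, 2 N, 3 O, 1 S.
Implicit hydrogens by atom environment:
  3 × C: 3 H each → 9
  3 × C: 2 H each → 6
  3 × C: 1 H each → 3
  3 × C: no H
  2 × Cl: no H
  2 × O: 1 H each → 2
  1 × N: 1 H
  1 × N: no H
  1 × O: no H
  1 × S: 1 H
  Total hydrogens = 22.
Molecular formula: C12H22Cl2N2O3S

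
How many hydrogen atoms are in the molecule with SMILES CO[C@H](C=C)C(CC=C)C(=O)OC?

Hydrogens are implicit in SMILES; fill each atom to its normal valence:
  4 × C: 1 H each → 4
  3 × C: 2 H each → 6
  3 × O: no H
  2 × C: 3 H each → 6
  1 × C: no H
  Total hydrogens = 16.

16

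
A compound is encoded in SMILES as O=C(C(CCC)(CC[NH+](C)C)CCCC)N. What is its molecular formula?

Heavy atoms from the SMILES: 13 C, 2 N, 1 O.
Implicit hydrogens by atom environment:
  7 × C: 2 H each → 14
  4 × C: 3 H each → 12
  2 × C: no H
  1 × N: 2 H
  1 × N (charge +1): 1 H
  1 × O: no H
  Total hydrogens = 29.
Net charge +1.
Molecular formula: C13H29N2O+

C13H29N2O+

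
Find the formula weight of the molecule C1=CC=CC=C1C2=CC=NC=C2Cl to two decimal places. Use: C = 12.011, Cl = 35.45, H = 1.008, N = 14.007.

Molecular formula: C11H8ClN.
M = 11×12.011 + 1×35.45 + 8×1.008 + 1×14.007 = 189.64 g/mol.

189.64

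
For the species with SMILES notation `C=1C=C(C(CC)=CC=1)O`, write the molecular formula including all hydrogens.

Heavy atoms from the SMILES: 8 C, 1 O.
Implicit hydrogens by atom environment:
  4 × C (aromatic): 1 H each → 4
  2 × C (aromatic): no H
  1 × C: 3 H
  1 × C: 2 H
  1 × O: 1 H
  Total hydrogens = 10.
Molecular formula: C8H10O

C8H10O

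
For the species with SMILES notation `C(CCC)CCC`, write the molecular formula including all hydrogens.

C7H16

Heavy atoms from the SMILES: 7 C.
Implicit hydrogens by atom environment:
  5 × C: 2 H each → 10
  2 × C: 3 H each → 6
  Total hydrogens = 16.
Molecular formula: C7H16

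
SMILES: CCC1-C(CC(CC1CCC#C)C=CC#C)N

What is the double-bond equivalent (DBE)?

Molecular formula from the SMILES: C16H23N.
DoU = (2C + 2 + N − H − X)/2 = (2·16 + 2 + 1 − 23 − 0)/2 = 12/2 = 6.
(Structurally: 1 ring(s) + 5 π bond(s) = 6.)

6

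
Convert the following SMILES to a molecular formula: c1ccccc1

Heavy atoms from the SMILES: 6 C.
Implicit hydrogens by atom environment:
  6 × C (aromatic): 1 H each → 6
  Total hydrogens = 6.
Molecular formula: C6H6

C6H6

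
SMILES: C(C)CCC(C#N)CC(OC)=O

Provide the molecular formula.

C9H15NO2

Heavy atoms from the SMILES: 9 C, 1 N, 2 O.
Implicit hydrogens by atom environment:
  4 × C: 2 H each → 8
  2 × C: 3 H each → 6
  2 × C: no H
  2 × O: no H
  1 × C: 1 H
  1 × N: no H
  Total hydrogens = 15.
Molecular formula: C9H15NO2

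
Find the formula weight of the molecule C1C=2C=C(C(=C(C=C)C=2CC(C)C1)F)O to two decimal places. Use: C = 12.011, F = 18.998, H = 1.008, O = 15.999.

206.26

Molecular formula: C13H15FO.
M = 13×12.011 + 1×18.998 + 15×1.008 + 1×15.999 = 206.26 g/mol.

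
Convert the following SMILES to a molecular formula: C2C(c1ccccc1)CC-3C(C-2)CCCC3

Heavy atoms from the SMILES: 16 C.
Implicit hydrogens by atom environment:
  7 × C: 2 H each → 14
  5 × C (aromatic): 1 H each → 5
  3 × C: 1 H each → 3
  1 × C (aromatic): no H
  Total hydrogens = 22.
Molecular formula: C16H22

C16H22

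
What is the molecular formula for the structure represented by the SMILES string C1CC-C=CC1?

Heavy atoms from the SMILES: 6 C.
Implicit hydrogens by atom environment:
  4 × C: 2 H each → 8
  2 × C: 1 H each → 2
  Total hydrogens = 10.
Molecular formula: C6H10

C6H10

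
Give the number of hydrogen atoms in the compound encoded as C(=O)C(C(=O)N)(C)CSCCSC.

Hydrogens are implicit in SMILES; fill each atom to its normal valence:
  3 × C: 2 H each → 6
  2 × C: 3 H each → 6
  2 × C: no H
  2 × O: no H
  2 × S: no H
  1 × C: 1 H
  1 × N: 2 H
  Total hydrogens = 15.

15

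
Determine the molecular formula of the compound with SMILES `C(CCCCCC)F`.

C7H15F

Heavy atoms from the SMILES: 7 C, 1 F.
Implicit hydrogens by atom environment:
  6 × C: 2 H each → 12
  1 × C: 3 H
  1 × F: no H
  Total hydrogens = 15.
Molecular formula: C7H15F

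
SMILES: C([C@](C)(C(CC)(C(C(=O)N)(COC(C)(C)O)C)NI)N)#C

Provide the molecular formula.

C14H26IN3O3

Heavy atoms from the SMILES: 14 C, 1 I, 3 N, 3 O.
Implicit hydrogens by atom environment:
  6 × C: no H
  5 × C: 3 H each → 15
  2 × C: 2 H each → 4
  2 × N: 2 H each → 4
  2 × O: no H
  1 × C: 1 H
  1 × I: no H
  1 × N: 1 H
  1 × O: 1 H
  Total hydrogens = 26.
Molecular formula: C14H26IN3O3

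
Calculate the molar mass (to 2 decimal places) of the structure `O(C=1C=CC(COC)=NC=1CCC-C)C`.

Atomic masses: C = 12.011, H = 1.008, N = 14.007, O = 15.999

209.29

Molecular formula: C12H19NO2.
M = 12×12.011 + 19×1.008 + 1×14.007 + 2×15.999 = 209.29 g/mol.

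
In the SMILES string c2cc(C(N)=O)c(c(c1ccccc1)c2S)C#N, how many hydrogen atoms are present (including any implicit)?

10

Hydrogens are implicit in SMILES; fill each atom to its normal valence:
  7 × C (aromatic): 1 H each → 7
  5 × C (aromatic): no H
  2 × C: no H
  1 × N: 2 H
  1 × N: no H
  1 × O: no H
  1 × S: 1 H
  Total hydrogens = 10.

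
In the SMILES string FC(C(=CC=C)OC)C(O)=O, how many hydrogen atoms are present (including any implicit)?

Hydrogens are implicit in SMILES; fill each atom to its normal valence:
  3 × C: 1 H each → 3
  2 × C: no H
  2 × O: no H
  1 × C: 3 H
  1 × C: 2 H
  1 × F: no H
  1 × O: 1 H
  Total hydrogens = 9.

9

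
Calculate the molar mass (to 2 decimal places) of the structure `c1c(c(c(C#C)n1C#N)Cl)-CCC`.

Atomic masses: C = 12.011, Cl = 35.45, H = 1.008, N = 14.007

Molecular formula: C10H9ClN2.
M = 10×12.011 + 1×35.45 + 9×1.008 + 2×14.007 = 192.65 g/mol.

192.65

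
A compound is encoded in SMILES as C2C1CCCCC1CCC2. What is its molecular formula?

C10H18

Heavy atoms from the SMILES: 10 C.
Implicit hydrogens by atom environment:
  8 × C: 2 H each → 16
  2 × C: 1 H each → 2
  Total hydrogens = 18.
Molecular formula: C10H18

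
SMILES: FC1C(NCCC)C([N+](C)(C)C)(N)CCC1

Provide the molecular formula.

C12H27FN3+

Heavy atoms from the SMILES: 12 C, 1 F, 3 N.
Implicit hydrogens by atom environment:
  5 × C: 2 H each → 10
  4 × C: 3 H each → 12
  2 × C: 1 H each → 2
  1 × C: no H
  1 × F: no H
  1 × N: 2 H
  1 × N: 1 H
  1 × N (charge +1): no H
  Total hydrogens = 27.
Net charge +1.
Molecular formula: C12H27FN3+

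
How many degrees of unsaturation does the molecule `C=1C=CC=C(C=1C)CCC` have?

Molecular formula from the SMILES: C10H14.
DoU = (2C + 2 + N − H − X)/2 = (2·10 + 2 + 0 − 14 − 0)/2 = 8/2 = 4.
(Structurally: 1 ring(s) + 3 π bond(s) = 4.)

4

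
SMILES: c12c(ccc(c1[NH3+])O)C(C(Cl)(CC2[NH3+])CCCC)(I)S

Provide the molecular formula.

[C14H22ClIN2OS]2+

Heavy atoms from the SMILES: 14 C, 1 Cl, 1 I, 2 N, 1 O, 1 S.
Implicit hydrogens by atom environment:
  4 × C: 2 H each → 8
  4 × C (aromatic): no H
  2 × C (aromatic): 1 H each → 2
  2 × C: no H
  2 × N (charge +1): 3 H each → 6
  1 × C: 3 H
  1 × C: 1 H
  1 × Cl: no H
  1 × I: no H
  1 × O: 1 H
  1 × S: 1 H
  Total hydrogens = 22.
Net charge +2.
Molecular formula: [C14H22ClIN2OS]2+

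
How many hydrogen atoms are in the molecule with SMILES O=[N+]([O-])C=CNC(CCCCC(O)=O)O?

Hydrogens are implicit in SMILES; fill each atom to its normal valence:
  4 × C: 2 H each → 8
  3 × C: 1 H each → 3
  2 × O: 1 H each → 2
  2 × O: no H
  1 × C: no H
  1 × N: 1 H
  1 × N (charge +1): no H
  1 × O (charge -1): no H
  Total hydrogens = 14.

14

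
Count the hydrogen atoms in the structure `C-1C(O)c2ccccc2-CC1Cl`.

Hydrogens are implicit in SMILES; fill each atom to its normal valence:
  4 × C (aromatic): 1 H each → 4
  2 × C: 2 H each → 4
  2 × C: 1 H each → 2
  2 × C (aromatic): no H
  1 × Cl: no H
  1 × O: 1 H
  Total hydrogens = 11.

11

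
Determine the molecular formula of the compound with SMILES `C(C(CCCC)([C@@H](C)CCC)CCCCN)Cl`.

C15H32ClN

Heavy atoms from the SMILES: 15 C, 1 Cl, 1 N.
Implicit hydrogens by atom environment:
  10 × C: 2 H each → 20
  3 × C: 3 H each → 9
  1 × C: 1 H
  1 × C: no H
  1 × Cl: no H
  1 × N: 2 H
  Total hydrogens = 32.
Molecular formula: C15H32ClN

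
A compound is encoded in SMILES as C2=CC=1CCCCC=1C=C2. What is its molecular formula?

C10H12

Heavy atoms from the SMILES: 10 C.
Implicit hydrogens by atom environment:
  4 × C: 2 H each → 8
  4 × C (aromatic): 1 H each → 4
  2 × C (aromatic): no H
  Total hydrogens = 12.
Molecular formula: C10H12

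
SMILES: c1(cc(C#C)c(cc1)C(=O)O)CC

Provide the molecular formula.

Heavy atoms from the SMILES: 11 C, 2 O.
Implicit hydrogens by atom environment:
  3 × C (aromatic): 1 H each → 3
  3 × C (aromatic): no H
  2 × C: no H
  1 × C: 3 H
  1 × C: 2 H
  1 × C: 1 H
  1 × O: 1 H
  1 × O: no H
  Total hydrogens = 10.
Molecular formula: C11H10O2

C11H10O2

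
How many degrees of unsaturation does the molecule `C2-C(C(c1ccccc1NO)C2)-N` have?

Molecular formula from the SMILES: C10H14N2O.
DoU = (2C + 2 + N − H − X)/2 = (2·10 + 2 + 2 − 14 − 0)/2 = 10/2 = 5.
(Structurally: 2 ring(s) + 3 π bond(s) = 5.)

5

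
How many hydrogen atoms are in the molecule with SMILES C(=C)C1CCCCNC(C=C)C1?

Hydrogens are implicit in SMILES; fill each atom to its normal valence:
  7 × C: 2 H each → 14
  4 × C: 1 H each → 4
  1 × N: 1 H
  Total hydrogens = 19.

19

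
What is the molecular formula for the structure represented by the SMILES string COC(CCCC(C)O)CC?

C9H20O2

Heavy atoms from the SMILES: 9 C, 2 O.
Implicit hydrogens by atom environment:
  4 × C: 2 H each → 8
  3 × C: 3 H each → 9
  2 × C: 1 H each → 2
  1 × O: 1 H
  1 × O: no H
  Total hydrogens = 20.
Molecular formula: C9H20O2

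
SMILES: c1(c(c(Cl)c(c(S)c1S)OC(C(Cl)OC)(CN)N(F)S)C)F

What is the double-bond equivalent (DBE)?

Molecular formula from the SMILES: C11H14Cl2F2N2O2S3.
DoU = (2C + 2 + N − H − X)/2 = (2·11 + 2 + 2 − 14 − 4)/2 = 8/2 = 4.
(Structurally: 1 ring(s) + 3 π bond(s) = 4.)

4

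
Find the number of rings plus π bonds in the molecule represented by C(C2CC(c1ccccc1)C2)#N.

7

Molecular formula from the SMILES: C11H11N.
DoU = (2C + 2 + N − H − X)/2 = (2·11 + 2 + 1 − 11 − 0)/2 = 14/2 = 7.
(Structurally: 2 ring(s) + 5 π bond(s) = 7.)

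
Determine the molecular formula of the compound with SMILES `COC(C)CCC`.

Heavy atoms from the SMILES: 6 C, 1 O.
Implicit hydrogens by atom environment:
  3 × C: 3 H each → 9
  2 × C: 2 H each → 4
  1 × C: 1 H
  1 × O: no H
  Total hydrogens = 14.
Molecular formula: C6H14O

C6H14O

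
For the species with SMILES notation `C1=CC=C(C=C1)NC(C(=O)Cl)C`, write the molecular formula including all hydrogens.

C9H10ClNO

Heavy atoms from the SMILES: 9 C, 1 Cl, 1 N, 1 O.
Implicit hydrogens by atom environment:
  5 × C (aromatic): 1 H each → 5
  1 × C: 3 H
  1 × C: 1 H
  1 × C: no H
  1 × C (aromatic): no H
  1 × Cl: no H
  1 × N: 1 H
  1 × O: no H
  Total hydrogens = 10.
Molecular formula: C9H10ClNO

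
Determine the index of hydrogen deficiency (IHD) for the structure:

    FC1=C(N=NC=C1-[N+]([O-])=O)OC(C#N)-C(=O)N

Molecular formula from the SMILES: C7H4FN5O4.
DoU = (2C + 2 + N − H − X)/2 = (2·7 + 2 + 5 − 4 − 1)/2 = 16/2 = 8.
(Structurally: 1 ring(s) + 7 π bond(s) = 8.)

8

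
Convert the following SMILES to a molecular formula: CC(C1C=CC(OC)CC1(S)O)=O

C9H14O3S

Heavy atoms from the SMILES: 9 C, 3 O, 1 S.
Implicit hydrogens by atom environment:
  4 × C: 1 H each → 4
  2 × C: 3 H each → 6
  2 × C: no H
  2 × O: no H
  1 × C: 2 H
  1 × O: 1 H
  1 × S: 1 H
  Total hydrogens = 14.
Molecular formula: C9H14O3S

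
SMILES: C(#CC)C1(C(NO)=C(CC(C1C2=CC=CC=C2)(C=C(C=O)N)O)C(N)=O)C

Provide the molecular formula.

Heavy atoms from the SMILES: 20 C, 3 N, 4 O.
Implicit hydrogens by atom environment:
  8 × C: no H
  5 × C (aromatic): 1 H each → 5
  3 × C: 1 H each → 3
  2 × C: 3 H each → 6
  2 × N: 2 H each → 4
  2 × O: 1 H each → 2
  2 × O: no H
  1 × C: 2 H
  1 × C (aromatic): no H
  1 × N: 1 H
  Total hydrogens = 23.
Molecular formula: C20H23N3O4

C20H23N3O4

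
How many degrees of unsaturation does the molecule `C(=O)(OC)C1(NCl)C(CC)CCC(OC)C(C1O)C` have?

Molecular formula from the SMILES: C13H24ClNO4.
DoU = (2C + 2 + N − H − X)/2 = (2·13 + 2 + 1 − 24 − 1)/2 = 4/2 = 2.
(Structurally: 1 ring(s) + 1 π bond(s) = 2.)

2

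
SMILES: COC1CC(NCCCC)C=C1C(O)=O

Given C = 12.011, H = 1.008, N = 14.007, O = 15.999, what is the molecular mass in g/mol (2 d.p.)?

213.28

Molecular formula: C11H19NO3.
M = 11×12.011 + 19×1.008 + 1×14.007 + 3×15.999 = 213.28 g/mol.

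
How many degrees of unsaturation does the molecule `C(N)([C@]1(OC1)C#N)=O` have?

4

Molecular formula from the SMILES: C4H4N2O2.
DoU = (2C + 2 + N − H − X)/2 = (2·4 + 2 + 2 − 4 − 0)/2 = 8/2 = 4.
(Structurally: 1 ring(s) + 3 π bond(s) = 4.)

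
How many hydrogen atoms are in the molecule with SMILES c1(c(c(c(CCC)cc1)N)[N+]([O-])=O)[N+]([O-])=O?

Hydrogens are implicit in SMILES; fill each atom to its normal valence:
  4 × C (aromatic): no H
  2 × C: 2 H each → 4
  2 × C (aromatic): 1 H each → 2
  2 × N (charge +1): no H
  2 × O: no H
  2 × O (charge -1): no H
  1 × C: 3 H
  1 × N: 2 H
  Total hydrogens = 11.

11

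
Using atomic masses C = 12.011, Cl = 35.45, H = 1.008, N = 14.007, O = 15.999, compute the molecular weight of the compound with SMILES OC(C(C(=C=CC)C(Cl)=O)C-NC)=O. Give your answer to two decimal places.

217.65

Molecular formula: C9H12ClNO3.
M = 9×12.011 + 1×35.45 + 12×1.008 + 1×14.007 + 3×15.999 = 217.65 g/mol.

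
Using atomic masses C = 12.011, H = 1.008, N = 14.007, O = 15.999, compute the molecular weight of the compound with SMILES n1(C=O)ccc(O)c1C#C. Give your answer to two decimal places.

135.12

Molecular formula: C7H5NO2.
M = 7×12.011 + 5×1.008 + 1×14.007 + 2×15.999 = 135.12 g/mol.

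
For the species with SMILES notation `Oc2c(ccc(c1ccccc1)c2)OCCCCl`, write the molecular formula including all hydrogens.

C15H15ClO2

Heavy atoms from the SMILES: 15 C, 1 Cl, 2 O.
Implicit hydrogens by atom environment:
  8 × C (aromatic): 1 H each → 8
  4 × C (aromatic): no H
  3 × C: 2 H each → 6
  1 × Cl: no H
  1 × O: 1 H
  1 × O: no H
  Total hydrogens = 15.
Molecular formula: C15H15ClO2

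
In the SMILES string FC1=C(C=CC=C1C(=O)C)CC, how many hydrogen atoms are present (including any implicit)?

11

Hydrogens are implicit in SMILES; fill each atom to its normal valence:
  3 × C (aromatic): 1 H each → 3
  3 × C (aromatic): no H
  2 × C: 3 H each → 6
  1 × C: 2 H
  1 × C: no H
  1 × F: no H
  1 × O: no H
  Total hydrogens = 11.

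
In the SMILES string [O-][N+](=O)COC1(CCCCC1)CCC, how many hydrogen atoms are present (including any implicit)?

19

Hydrogens are implicit in SMILES; fill each atom to its normal valence:
  8 × C: 2 H each → 16
  2 × O: no H
  1 × C: 3 H
  1 × C: no H
  1 × N (charge +1): no H
  1 × O (charge -1): no H
  Total hydrogens = 19.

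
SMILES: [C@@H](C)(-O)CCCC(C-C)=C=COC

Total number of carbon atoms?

11

The symbol for carbon appears 11 times in the SMILES.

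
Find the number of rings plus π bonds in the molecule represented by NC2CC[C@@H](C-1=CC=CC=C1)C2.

Molecular formula from the SMILES: C11H15N.
DoU = (2C + 2 + N − H − X)/2 = (2·11 + 2 + 1 − 15 − 0)/2 = 10/2 = 5.
(Structurally: 2 ring(s) + 3 π bond(s) = 5.)

5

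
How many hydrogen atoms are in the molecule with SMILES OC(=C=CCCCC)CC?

16

Hydrogens are implicit in SMILES; fill each atom to its normal valence:
  4 × C: 2 H each → 8
  2 × C: 3 H each → 6
  2 × C: no H
  1 × C: 1 H
  1 × O: 1 H
  Total hydrogens = 16.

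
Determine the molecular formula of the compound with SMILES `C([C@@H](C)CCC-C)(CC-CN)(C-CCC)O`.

C14H31NO

Heavy atoms from the SMILES: 14 C, 1 N, 1 O.
Implicit hydrogens by atom environment:
  9 × C: 2 H each → 18
  3 × C: 3 H each → 9
  1 × C: 1 H
  1 × C: no H
  1 × N: 2 H
  1 × O: 1 H
  Total hydrogens = 31.
Molecular formula: C14H31NO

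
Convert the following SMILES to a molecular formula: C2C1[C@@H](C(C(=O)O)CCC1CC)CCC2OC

Heavy atoms from the SMILES: 14 C, 3 O.
Implicit hydrogens by atom environment:
  6 × C: 2 H each → 12
  5 × C: 1 H each → 5
  2 × C: 3 H each → 6
  2 × O: no H
  1 × C: no H
  1 × O: 1 H
  Total hydrogens = 24.
Molecular formula: C14H24O3

C14H24O3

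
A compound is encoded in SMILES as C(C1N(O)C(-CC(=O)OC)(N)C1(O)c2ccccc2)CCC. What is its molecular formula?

Heavy atoms from the SMILES: 16 C, 2 N, 4 O.
Implicit hydrogens by atom environment:
  5 × C (aromatic): 1 H each → 5
  4 × C: 2 H each → 8
  3 × C: no H
  2 × C: 3 H each → 6
  2 × O: 1 H each → 2
  2 × O: no H
  1 × C: 1 H
  1 × C (aromatic): no H
  1 × N: 2 H
  1 × N: no H
  Total hydrogens = 24.
Molecular formula: C16H24N2O4

C16H24N2O4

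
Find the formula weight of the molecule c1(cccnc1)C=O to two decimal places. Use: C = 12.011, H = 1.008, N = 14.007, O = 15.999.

107.11

Molecular formula: C6H5NO.
M = 6×12.011 + 5×1.008 + 1×14.007 + 1×15.999 = 107.11 g/mol.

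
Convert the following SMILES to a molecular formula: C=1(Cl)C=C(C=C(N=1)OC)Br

C6H5BrClNO

Heavy atoms from the SMILES: 1 Br, 6 C, 1 Cl, 1 N, 1 O.
Implicit hydrogens by atom environment:
  3 × C (aromatic): no H
  2 × C (aromatic): 1 H each → 2
  1 × Br: no H
  1 × C: 3 H
  1 × Cl: no H
  1 × N (aromatic): no H
  1 × O: no H
  Total hydrogens = 5.
Molecular formula: C6H5BrClNO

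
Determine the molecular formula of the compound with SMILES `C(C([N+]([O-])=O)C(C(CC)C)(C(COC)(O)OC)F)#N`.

Heavy atoms from the SMILES: 11 C, 1 F, 2 N, 5 O.
Implicit hydrogens by atom environment:
  4 × C: 3 H each → 12
  3 × C: no H
  3 × O: no H
  2 × C: 2 H each → 4
  2 × C: 1 H each → 2
  1 × F: no H
  1 × N: no H
  1 × N (charge +1): no H
  1 × O: 1 H
  1 × O (charge -1): no H
  Total hydrogens = 19.
Molecular formula: C11H19FN2O5

C11H19FN2O5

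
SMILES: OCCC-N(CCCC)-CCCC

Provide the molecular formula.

C11H25NO

Heavy atoms from the SMILES: 11 C, 1 N, 1 O.
Implicit hydrogens by atom environment:
  9 × C: 2 H each → 18
  2 × C: 3 H each → 6
  1 × N: no H
  1 × O: 1 H
  Total hydrogens = 25.
Molecular formula: C11H25NO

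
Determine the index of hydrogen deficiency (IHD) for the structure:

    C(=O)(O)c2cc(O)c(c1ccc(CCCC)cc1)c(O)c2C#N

11

Molecular formula from the SMILES: C18H17NO4.
DoU = (2C + 2 + N − H − X)/2 = (2·18 + 2 + 1 − 17 − 0)/2 = 22/2 = 11.
(Structurally: 2 ring(s) + 9 π bond(s) = 11.)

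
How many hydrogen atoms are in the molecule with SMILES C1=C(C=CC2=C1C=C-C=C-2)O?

8

Hydrogens are implicit in SMILES; fill each atom to its normal valence:
  7 × C (aromatic): 1 H each → 7
  3 × C (aromatic): no H
  1 × O: 1 H
  Total hydrogens = 8.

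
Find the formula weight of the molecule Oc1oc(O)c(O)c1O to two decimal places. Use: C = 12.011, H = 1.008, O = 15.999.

Molecular formula: C4H4O5.
M = 4×12.011 + 4×1.008 + 5×15.999 = 132.07 g/mol.

132.07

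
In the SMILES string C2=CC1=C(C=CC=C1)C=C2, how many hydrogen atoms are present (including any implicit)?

Hydrogens are implicit in SMILES; fill each atom to its normal valence:
  8 × C (aromatic): 1 H each → 8
  2 × C (aromatic): no H
  Total hydrogens = 8.

8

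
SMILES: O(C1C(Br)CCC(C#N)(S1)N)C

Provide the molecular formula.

C7H11BrN2OS

Heavy atoms from the SMILES: 1 Br, 7 C, 2 N, 1 O, 1 S.
Implicit hydrogens by atom environment:
  2 × C: 2 H each → 4
  2 × C: 1 H each → 2
  2 × C: no H
  1 × Br: no H
  1 × C: 3 H
  1 × N: 2 H
  1 × N: no H
  1 × O: no H
  1 × S: no H
  Total hydrogens = 11.
Molecular formula: C7H11BrN2OS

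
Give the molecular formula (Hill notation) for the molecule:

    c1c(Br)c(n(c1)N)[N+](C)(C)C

C7H13BrN3+

Heavy atoms from the SMILES: 1 Br, 7 C, 3 N.
Implicit hydrogens by atom environment:
  3 × C: 3 H each → 9
  2 × C (aromatic): 1 H each → 2
  2 × C (aromatic): no H
  1 × Br: no H
  1 × N: 2 H
  1 × N (aromatic): no H
  1 × N (charge +1): no H
  Total hydrogens = 13.
Net charge +1.
Molecular formula: C7H13BrN3+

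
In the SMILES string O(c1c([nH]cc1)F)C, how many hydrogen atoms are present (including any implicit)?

6

Hydrogens are implicit in SMILES; fill each atom to its normal valence:
  2 × C (aromatic): 1 H each → 2
  2 × C (aromatic): no H
  1 × C: 3 H
  1 × F: no H
  1 × N (aromatic): 1 H
  1 × O: no H
  Total hydrogens = 6.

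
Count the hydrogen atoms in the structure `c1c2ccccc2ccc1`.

Hydrogens are implicit in SMILES; fill each atom to its normal valence:
  8 × C (aromatic): 1 H each → 8
  2 × C (aromatic): no H
  Total hydrogens = 8.

8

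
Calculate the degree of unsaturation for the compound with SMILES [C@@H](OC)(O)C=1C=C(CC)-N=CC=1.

Molecular formula from the SMILES: C9H13NO2.
DoU = (2C + 2 + N − H − X)/2 = (2·9 + 2 + 1 − 13 − 0)/2 = 8/2 = 4.
(Structurally: 1 ring(s) + 3 π bond(s) = 4.)

4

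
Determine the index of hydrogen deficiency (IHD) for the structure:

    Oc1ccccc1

Molecular formula from the SMILES: C6H6O.
DoU = (2C + 2 + N − H − X)/2 = (2·6 + 2 + 0 − 6 − 0)/2 = 8/2 = 4.
(Structurally: 1 ring(s) + 3 π bond(s) = 4.)

4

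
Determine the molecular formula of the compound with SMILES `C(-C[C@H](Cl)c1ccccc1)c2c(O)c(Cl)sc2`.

C13H12Cl2OS

Heavy atoms from the SMILES: 13 C, 2 Cl, 1 O, 1 S.
Implicit hydrogens by atom environment:
  6 × C (aromatic): 1 H each → 6
  4 × C (aromatic): no H
  2 × C: 2 H each → 4
  2 × Cl: no H
  1 × C: 1 H
  1 × O: 1 H
  1 × S (aromatic): no H
  Total hydrogens = 12.
Molecular formula: C13H12Cl2OS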